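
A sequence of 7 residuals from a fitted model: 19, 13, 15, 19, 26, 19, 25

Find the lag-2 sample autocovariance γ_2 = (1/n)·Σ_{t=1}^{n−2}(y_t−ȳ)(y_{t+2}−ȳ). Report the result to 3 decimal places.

1.764

Mean ȳ = (19 + 13 + 15 + 19 + 26 + 19 + 25)/7 = 19.4286
Deviations: -0.4286, -6.4286, -4.4286, -0.4286, 6.5714, -0.4286, 5.5714
Σ_{t=1}^{5}(y_t−ȳ)(y_{t+2}−ȳ) = 12.3469
γ_2 = 12.3469 / 7 = 1.764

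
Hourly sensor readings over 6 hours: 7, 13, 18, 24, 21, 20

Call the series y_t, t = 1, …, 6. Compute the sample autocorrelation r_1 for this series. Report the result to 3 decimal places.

0.428

Mean ȳ = (7 + 13 + 18 + 24 + 21 + 20)/6 = 17.1667
Deviations from mean: -10.1667, -4.1667, 0.8333, 6.8333, 3.8333, 2.8333
Numerator Σ_{t=1}^{5}(y_t−ȳ)(y_{t+1}−ȳ) = 81.6389
Denominator Σ(y_t−ȳ)² = 190.8333
r_1 = 81.6389 / 190.8333 = 0.428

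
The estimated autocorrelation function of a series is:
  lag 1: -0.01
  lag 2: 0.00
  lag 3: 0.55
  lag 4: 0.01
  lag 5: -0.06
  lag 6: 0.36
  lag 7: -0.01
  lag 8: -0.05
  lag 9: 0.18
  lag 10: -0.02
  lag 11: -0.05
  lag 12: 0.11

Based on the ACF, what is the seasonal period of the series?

3

The largest autocorrelation is r_3 = 0.55, with weaker echoes at lags 6 (0.36) and 9 (0.18); the remaining lags stay at or below 0.11.
The dominant spike at lag 3 indicates a seasonal period of 3.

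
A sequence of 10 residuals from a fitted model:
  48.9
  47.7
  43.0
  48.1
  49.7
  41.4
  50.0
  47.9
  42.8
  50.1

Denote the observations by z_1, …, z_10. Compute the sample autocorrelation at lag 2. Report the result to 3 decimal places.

-0.316

Mean z̄ = (48.9 + 47.7 + 43.0 + 48.1 + 49.7 + 41.4 + 50.0 + 47.9 + 42.8 + 50.1)/10 = 46.9600
Numerator Σ_{t=1}^{8}(z_t−z̄)(z_{t+2}−z̄) = -30.6192
Denominator Σ(z_t−z̄)² = 97.0040
r_2 = -30.6192 / 97.0040 = -0.316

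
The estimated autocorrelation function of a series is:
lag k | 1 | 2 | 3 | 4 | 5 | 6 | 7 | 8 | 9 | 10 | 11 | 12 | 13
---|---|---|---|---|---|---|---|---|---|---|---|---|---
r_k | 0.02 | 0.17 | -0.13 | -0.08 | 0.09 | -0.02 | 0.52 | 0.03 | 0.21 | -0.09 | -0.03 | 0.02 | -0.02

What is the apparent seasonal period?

The largest autocorrelation is r_7 = 0.52; the remaining lags stay at or below 0.21.
The dominant spike at lag 7 indicates a seasonal period of 7.

7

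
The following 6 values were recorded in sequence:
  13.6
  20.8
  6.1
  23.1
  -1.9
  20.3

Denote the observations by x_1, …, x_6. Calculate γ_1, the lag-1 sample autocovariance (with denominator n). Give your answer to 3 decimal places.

Mean x̄ = (13.6 + 20.8 + 6.1 + 23.1 − 1.9 + 20.3)/6 = 13.6667
Deviations: -0.0667, 7.1333, -7.5667, 9.4333, -15.5667, 6.6333
Σ_{t=1}^{5}(x_t−x̄)(x_{t+1}−x̄) = -375.9344
γ_1 = -375.9344 / 6 = -62.656

-62.656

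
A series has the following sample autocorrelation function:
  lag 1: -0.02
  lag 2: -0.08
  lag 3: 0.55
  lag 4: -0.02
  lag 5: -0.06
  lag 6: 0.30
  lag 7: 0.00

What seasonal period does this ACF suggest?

3

The largest autocorrelation is r_3 = 0.55, with a weaker echo at lag 6 (0.30); the remaining lags stay at or below 0.00.
The dominant spike at lag 3 indicates a seasonal period of 3.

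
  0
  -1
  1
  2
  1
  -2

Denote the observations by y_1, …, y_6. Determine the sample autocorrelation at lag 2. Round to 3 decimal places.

Mean ȳ = (0 − 1 + 1 + 2 + 1 − 2)/6 = 0.1667
Deviations from mean: -0.1667, -1.1667, 0.8333, 1.8333, 0.8333, -2.1667
Σ(y_t−ȳ)(y_{t+2}−ȳ) = (-0.1389) + (-2.1389) + (0.6944) + (-3.9722) = -5.5556
Denominator Σ(y_t−ȳ)² = 10.8333
r_2 = -5.5556 / 10.8333 = -0.513

-0.513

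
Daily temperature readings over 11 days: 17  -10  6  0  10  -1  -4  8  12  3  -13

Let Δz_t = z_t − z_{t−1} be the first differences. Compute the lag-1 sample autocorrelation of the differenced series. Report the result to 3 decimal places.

-0.311

First differences Δz: -27, 16, -6, 10, -11, -3, 12, 4, -9, -16
Mean of differences = -3.0000
Numerator Σ(Δz_t−Δz̄)(Δz_{t+1}−Δz̄) = -515.0000
Denominator Σ(Δz_t−Δz̄)² = 1658.0000
r_1(Δz) = -515.0000 / 1658.0000 = -0.311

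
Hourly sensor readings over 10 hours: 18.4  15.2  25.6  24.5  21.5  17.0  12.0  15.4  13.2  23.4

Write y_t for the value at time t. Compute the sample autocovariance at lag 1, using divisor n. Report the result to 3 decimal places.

Mean ȳ = (18.4 + 15.2 + 25.6 + 24.5 + 21.5 + 17.0 + 12.0 + 15.4 + 13.2 + 23.4)/10 = 18.6200
Σ_{t=1}^{9}(y_t−ȳ)(y_{t+1}−ȳ) = 53.7776
γ_1 = 53.7776 / 10 = 5.378

5.378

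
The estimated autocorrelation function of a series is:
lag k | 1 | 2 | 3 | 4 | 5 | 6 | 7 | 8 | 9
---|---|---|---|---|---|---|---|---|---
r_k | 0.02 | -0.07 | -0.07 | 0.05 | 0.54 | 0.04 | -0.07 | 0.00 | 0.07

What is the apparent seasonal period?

5

The largest autocorrelation is r_5 = 0.54; the remaining lags stay at or below 0.07.
The dominant spike at lag 5 indicates a seasonal period of 5.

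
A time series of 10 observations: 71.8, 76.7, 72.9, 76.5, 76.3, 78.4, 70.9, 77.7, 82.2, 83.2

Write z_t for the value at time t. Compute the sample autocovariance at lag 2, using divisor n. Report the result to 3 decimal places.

-0.188

Mean z̄ = (71.8 + 76.7 + 72.9 + 76.5 + 76.3 + 78.4 + 70.9 + 77.7 + 82.2 + 83.2)/10 = 76.6600
Σ_{t=1}^{8}(z_t−z̄)(z_{t+2}−z̄) = -1.8832
γ_2 = -1.8832 / 10 = -0.188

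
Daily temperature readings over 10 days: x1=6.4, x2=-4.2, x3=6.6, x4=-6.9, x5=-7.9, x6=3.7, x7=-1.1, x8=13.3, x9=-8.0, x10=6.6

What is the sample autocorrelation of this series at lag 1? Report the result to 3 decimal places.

Mean x̄ = (6.4 − 4.2 + 6.6 − 6.9 − 7.9 + 3.7 − 1.1 + 13.3 − 8.0 + 6.6)/10 = 0.8500
Numerator Σ_{t=1}^{9}(x_t−x̄)(x_{t+1}−x̄) = -249.6575
Denominator Σ(x_t−x̄)² = 504.3050
r_1 = -249.6575 / 504.3050 = -0.495

-0.495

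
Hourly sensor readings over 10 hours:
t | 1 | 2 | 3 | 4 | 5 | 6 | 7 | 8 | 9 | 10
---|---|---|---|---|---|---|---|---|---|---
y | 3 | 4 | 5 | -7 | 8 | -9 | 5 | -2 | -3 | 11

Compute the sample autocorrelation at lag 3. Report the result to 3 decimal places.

-0.014

Mean ȳ = (3 + 4 + 5 − 7 + 8 − 9 + 5 − 2 − 3 + 11)/10 = 1.5000
Σ(y_t−ȳ)(y_{t+3}−ȳ) = (-12.7500) + (16.2500) + (-36.7500) + (-29.7500) + (-22.7500) + (47.2500) + (33.2500) = -5.2500
Denominator Σ(y_t−ȳ)² = 380.5000
r_3 = -5.2500 / 380.5000 = -0.014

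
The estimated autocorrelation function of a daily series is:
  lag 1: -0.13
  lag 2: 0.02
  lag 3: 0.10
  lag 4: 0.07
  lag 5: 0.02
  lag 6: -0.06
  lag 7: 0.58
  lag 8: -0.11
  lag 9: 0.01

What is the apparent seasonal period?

7

The largest autocorrelation is r_7 = 0.58; the remaining lags stay at or below 0.10.
The dominant spike at lag 7 indicates a seasonal period of 7.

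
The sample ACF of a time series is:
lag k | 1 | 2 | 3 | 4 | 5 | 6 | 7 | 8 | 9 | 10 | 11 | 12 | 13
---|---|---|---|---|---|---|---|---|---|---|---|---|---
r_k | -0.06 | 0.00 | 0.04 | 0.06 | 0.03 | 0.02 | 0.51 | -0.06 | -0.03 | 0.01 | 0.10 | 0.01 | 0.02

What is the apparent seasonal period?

The largest autocorrelation is r_7 = 0.51; the remaining lags stay at or below 0.10.
The dominant spike at lag 7 indicates a seasonal period of 7.

7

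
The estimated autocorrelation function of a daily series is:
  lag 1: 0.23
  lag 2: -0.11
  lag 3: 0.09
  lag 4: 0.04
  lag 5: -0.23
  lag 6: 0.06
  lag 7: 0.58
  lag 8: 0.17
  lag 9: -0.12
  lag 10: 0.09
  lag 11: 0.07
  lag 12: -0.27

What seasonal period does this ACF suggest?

7

The largest autocorrelation is r_7 = 0.58; the remaining lags stay at or below 0.23.
The dominant spike at lag 7 indicates a seasonal period of 7.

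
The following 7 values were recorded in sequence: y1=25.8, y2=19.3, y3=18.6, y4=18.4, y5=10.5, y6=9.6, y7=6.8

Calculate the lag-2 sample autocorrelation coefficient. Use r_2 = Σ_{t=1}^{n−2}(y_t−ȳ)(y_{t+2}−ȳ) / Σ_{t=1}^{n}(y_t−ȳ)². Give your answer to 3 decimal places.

Mean ȳ = (25.8 + 19.3 + 18.6 + 18.4 + 10.5 + 9.6 + 6.8)/7 = 15.5714
Σ(y_t−ȳ)(y_{t+2}−ȳ) = (30.9780) + (10.5465) + (-15.3592) + (-16.8906) + (44.4837) = 53.7584
Denominator Σ(y_t−ȳ)² = 274.0143
r_2 = 53.7584 / 274.0143 = 0.196

0.196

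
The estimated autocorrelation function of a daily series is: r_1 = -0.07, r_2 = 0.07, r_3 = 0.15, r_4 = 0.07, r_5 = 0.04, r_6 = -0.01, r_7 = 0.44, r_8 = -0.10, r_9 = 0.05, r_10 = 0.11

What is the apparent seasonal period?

7

The largest autocorrelation is r_7 = 0.44; the remaining lags stay at or below 0.15.
The dominant spike at lag 7 indicates a seasonal period of 7.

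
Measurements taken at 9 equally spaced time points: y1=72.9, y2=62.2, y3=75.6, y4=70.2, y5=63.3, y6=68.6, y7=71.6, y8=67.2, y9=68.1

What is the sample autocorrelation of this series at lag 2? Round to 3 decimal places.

Mean ȳ = (72.9 + 62.2 + 75.6 + 70.2 + 63.3 + 68.6 + 71.6 + 67.2 + 68.1)/9 = 68.8556
Σ(y_t−ȳ)(y_{t+2}−ȳ) = (27.2775) + (-8.9480) + (-37.4691) + (-0.3436) + (-15.2469) + (0.4231) + (-2.0736) = -36.3806
Denominator Σ(y_t−ȳ)² = 149.7222
r_2 = -36.3806 / 149.7222 = -0.243

-0.243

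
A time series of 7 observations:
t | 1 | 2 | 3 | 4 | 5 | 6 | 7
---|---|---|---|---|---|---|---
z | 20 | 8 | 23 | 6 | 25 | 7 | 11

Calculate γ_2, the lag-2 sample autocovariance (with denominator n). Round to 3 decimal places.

31.487

Mean z̄ = (20 + 8 + 23 + 6 + 25 + 7 + 11)/7 = 14.2857
Deviations: 5.7143, -6.2857, 8.7143, -8.2857, 10.7143, -7.2857, -3.2857
Σ_{t=1}^{5}(z_t−z̄)(z_{t+2}−z̄) = 220.4082
γ_2 = 220.4082 / 7 = 31.487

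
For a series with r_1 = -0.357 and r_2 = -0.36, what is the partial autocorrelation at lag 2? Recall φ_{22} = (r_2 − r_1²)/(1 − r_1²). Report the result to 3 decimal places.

-0.559

φ_{22} = (r_2 − r_1²) / (1 − r_1²)
r_1² = (-0.357)² = 0.127449
Numerator = -0.36 − 0.1274 = -0.4874; denominator = 1 − 0.1274 = 0.8726
φ_{22} = -0.4874 / 0.8726 = -0.559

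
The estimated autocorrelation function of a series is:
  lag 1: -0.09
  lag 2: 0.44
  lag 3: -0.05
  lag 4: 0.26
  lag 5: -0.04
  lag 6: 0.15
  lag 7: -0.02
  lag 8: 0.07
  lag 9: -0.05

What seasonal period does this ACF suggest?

2

The largest autocorrelation is r_2 = 0.44, with weaker echoes at lags 4 (0.26) and 6 (0.15); the remaining lags stay at or below 0.07.
The dominant spike at lag 2 indicates a seasonal period of 2.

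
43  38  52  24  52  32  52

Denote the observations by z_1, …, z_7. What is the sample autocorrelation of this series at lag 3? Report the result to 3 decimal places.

-0.460

Mean z̄ = (43 + 38 + 52 + 24 + 52 + 32 + 52)/7 = 41.8571
Deviations from mean: 1.1429, -3.8571, 10.1429, -17.8571, 10.1429, -9.8571, 10.1429
Numerator Σ_{t=1}^{4}(z_t−z̄)(z_{t+3}−z̄) = -340.6327
Denominator Σ(z_t−z̄)² = 740.8571
r_3 = -340.6327 / 740.8571 = -0.460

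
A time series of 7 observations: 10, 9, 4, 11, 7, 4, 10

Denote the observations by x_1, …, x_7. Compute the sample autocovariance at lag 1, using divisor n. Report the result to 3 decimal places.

-3.105

Mean x̄ = (10 + 9 + 4 + 11 + 7 + 4 + 10)/7 = 7.8571
Deviations: 2.1429, 1.1429, -3.8571, 3.1429, -0.8571, -3.8571, 2.1429
Σ_{t=1}^{6}(x_t−x̄)(x_{t+1}−x̄) = -21.7347
γ_1 = -21.7347 / 7 = -3.105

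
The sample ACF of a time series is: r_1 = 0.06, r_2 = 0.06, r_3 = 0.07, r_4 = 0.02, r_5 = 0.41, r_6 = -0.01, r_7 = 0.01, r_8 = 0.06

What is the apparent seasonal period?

5

The largest autocorrelation is r_5 = 0.41; the remaining lags stay at or below 0.07.
The dominant spike at lag 5 indicates a seasonal period of 5.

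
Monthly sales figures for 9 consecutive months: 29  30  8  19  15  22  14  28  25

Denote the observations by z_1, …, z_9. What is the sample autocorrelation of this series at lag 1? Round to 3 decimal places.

Mean z̄ = (29 + 30 + 8 + 19 + 15 + 22 + 14 + 28 + 25)/9 = 21.1111
Numerator Σ_{t=1}^{8}(z_t−z̄)(z_{t+1}−z̄) = -39.7901
Denominator Σ(z_t−z̄)² = 468.8889
r_1 = -39.7901 / 468.8889 = -0.085

-0.085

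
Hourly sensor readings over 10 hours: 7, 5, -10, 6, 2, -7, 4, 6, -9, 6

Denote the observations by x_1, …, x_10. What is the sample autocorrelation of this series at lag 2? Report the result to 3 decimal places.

-0.329

Mean x̄ = (7 + 5 − 10 + 6 + 2 − 7 + 4 + 6 − 9 + 6)/10 = 1.0000
Numerator Σ_{t=1}^{8}(x_t−x̄)(x_{t+2}−x̄) = -139.0000
Denominator Σ(x_t−x̄)² = 422.0000
r_2 = -139.0000 / 422.0000 = -0.329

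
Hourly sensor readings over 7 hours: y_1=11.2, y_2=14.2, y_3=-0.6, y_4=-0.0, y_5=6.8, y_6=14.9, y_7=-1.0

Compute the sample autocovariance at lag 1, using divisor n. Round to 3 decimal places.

-4.966

Mean ȳ = (11.2 + 14.2 − 0.6 − 0.0 + 6.8 + 14.9 − 1.0)/7 = 6.5000
Deviations: 4.7000, 7.7000, -7.1000, -6.5000, 0.3000, 8.4000, -7.5000
Σ_{t=1}^{6}(y_t−ȳ)(y_{t+1}−ȳ) = -34.7600
γ_1 = -34.7600 / 7 = -4.966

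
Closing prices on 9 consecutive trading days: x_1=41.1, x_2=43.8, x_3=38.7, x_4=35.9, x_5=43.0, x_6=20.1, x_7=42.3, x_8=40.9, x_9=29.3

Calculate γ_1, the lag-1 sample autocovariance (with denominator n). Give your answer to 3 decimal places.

-18.972

Mean x̄ = (41.1 + 43.8 + 38.7 + 35.9 + 43.0 + 20.1 + 42.3 + 40.9 + 29.3)/9 = 37.2333
Σ_{t=1}^{8}(x_t−x̄)(x_{t+1}−x̄) = -170.7444
γ_1 = -170.7444 / 9 = -18.972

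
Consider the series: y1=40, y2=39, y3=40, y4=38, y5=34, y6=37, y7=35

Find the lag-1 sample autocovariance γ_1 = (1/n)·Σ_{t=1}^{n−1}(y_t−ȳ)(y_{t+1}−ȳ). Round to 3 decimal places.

Mean ȳ = (40 + 39 + 40 + 38 + 34 + 37 + 35)/7 = 37.5714
Deviations: 2.4286, 1.4286, 2.4286, 0.4286, -3.5714, -0.5714, -2.5714
Σ_{t=1}^{6}(y_t−ȳ)(y_{t+1}−ȳ) = 9.9592
γ_1 = 9.9592 / 7 = 1.423

1.423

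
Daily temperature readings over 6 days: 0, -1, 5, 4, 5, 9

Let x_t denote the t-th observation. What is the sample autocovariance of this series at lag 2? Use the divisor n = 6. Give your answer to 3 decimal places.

-0.481

Mean x̄ = (0 − 1 + 5 + 4 + 5 + 9)/6 = 3.6667
Deviations: -3.6667, -4.6667, 1.3333, 0.3333, 1.3333, 5.3333
Σ_{t=1}^{4}(x_t−x̄)(x_{t+2}−x̄) = -2.8889
γ_2 = -2.8889 / 6 = -0.481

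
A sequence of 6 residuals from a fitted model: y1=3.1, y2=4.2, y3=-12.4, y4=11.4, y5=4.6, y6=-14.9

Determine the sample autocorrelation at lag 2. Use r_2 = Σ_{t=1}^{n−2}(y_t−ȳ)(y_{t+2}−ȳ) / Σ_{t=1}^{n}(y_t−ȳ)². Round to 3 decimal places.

-0.397

Mean ȳ = (3.1 + 4.2 − 12.4 + 11.4 + 4.6 − 14.9)/6 = -0.6667
Deviations from mean: 3.7667, 4.8667, -11.7333, 12.0667, 5.2667, -14.2333
Σ(y_t−ȳ)(y_{t+2}−ȳ) = (-44.1956) + (58.7244) + (-61.7956) + (-171.7489) = -219.0156
Denominator Σ(y_t−ȳ)² = 551.4733
r_2 = -219.0156 / 551.4733 = -0.397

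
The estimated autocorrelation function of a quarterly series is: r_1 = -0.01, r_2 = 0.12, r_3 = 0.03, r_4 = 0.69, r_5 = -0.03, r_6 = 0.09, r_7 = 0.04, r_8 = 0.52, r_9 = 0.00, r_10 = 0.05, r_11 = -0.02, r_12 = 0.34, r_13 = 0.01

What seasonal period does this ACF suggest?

The largest autocorrelation is r_4 = 0.69, with weaker echoes at lags 8 (0.52) and 12 (0.34); the remaining lags stay at or below 0.12.
The dominant spike at lag 4 indicates a seasonal period of 4.

4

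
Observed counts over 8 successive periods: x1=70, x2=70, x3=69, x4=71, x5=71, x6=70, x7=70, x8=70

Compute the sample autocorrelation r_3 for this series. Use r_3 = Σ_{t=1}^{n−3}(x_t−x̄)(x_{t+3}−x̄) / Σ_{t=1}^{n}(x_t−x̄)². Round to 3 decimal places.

-0.103

Mean x̄ = (70 + 70 + 69 + 71 + 71 + 70 + 70 + 70)/8 = 70.1250
Numerator Σ_{t=1}^{5}(x_t−x̄)(x_{t+3}−x̄) = -0.2969
Denominator Σ(x_t−x̄)² = 2.8750
r_3 = -0.2969 / 2.8750 = -0.103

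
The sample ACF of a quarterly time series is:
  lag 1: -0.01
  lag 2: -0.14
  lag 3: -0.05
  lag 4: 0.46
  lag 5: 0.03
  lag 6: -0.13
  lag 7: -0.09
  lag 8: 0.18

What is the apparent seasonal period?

4

The largest autocorrelation is r_4 = 0.46, with a weaker echo at lag 8 (0.18); the remaining lags stay at or below 0.03.
The dominant spike at lag 4 indicates a seasonal period of 4.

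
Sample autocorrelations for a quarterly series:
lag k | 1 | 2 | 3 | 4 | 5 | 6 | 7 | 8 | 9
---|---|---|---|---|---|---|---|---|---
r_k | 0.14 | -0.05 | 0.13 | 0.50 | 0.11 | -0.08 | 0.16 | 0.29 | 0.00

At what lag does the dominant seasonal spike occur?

4

The largest autocorrelation is r_4 = 0.50, with a weaker echo at lag 8 (0.29); the remaining lags stay at or below 0.16.
The dominant spike at lag 4 indicates a seasonal period of 4.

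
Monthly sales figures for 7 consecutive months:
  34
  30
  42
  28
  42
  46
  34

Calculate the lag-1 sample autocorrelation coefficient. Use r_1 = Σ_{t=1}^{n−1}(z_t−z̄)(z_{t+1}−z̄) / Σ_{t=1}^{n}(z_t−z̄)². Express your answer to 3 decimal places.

-0.306

Mean z̄ = (34 + 30 + 42 + 28 + 42 + 46 + 34)/7 = 36.5714
Σ(z_t−z̄)(z_{t+1}−z̄) = (16.8980) + (-35.6735) + (-46.5306) + (-46.5306) + (51.1837) + (-24.2449) = -84.8980
Denominator Σ(z_t−z̄)² = 277.7143
r_1 = -84.8980 / 277.7143 = -0.306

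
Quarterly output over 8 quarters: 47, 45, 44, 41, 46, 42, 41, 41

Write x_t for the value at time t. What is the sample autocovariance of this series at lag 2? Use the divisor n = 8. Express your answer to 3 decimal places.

0.043

Mean x̄ = (47 + 45 + 44 + 41 + 46 + 42 + 41 + 41)/8 = 43.3750
Σ_{t=1}^{6}(x_t−x̄)(x_{t+2}−x̄) = 0.3438
γ_2 = 0.3438 / 8 = 0.043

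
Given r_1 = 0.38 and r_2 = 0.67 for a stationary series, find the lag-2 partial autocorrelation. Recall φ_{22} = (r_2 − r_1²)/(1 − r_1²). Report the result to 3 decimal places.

0.614

φ_{22} = (r_2 − r_1²) / (1 − r_1²)
r_1² = (0.38)² = 0.1444
Numerator = 0.67 − 0.1444 = 0.5256; denominator = 1 − 0.1444 = 0.8556
φ_{22} = 0.5256 / 0.8556 = 0.614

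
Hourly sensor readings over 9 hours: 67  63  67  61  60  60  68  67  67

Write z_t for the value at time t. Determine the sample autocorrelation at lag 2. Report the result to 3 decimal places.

Mean z̄ = (67 + 63 + 67 + 61 + 60 + 60 + 68 + 67 + 67)/9 = 64.4444
Numerator Σ_{t=1}^{7}(z_t−z̄)(z_{t+2}−z̄) = -2.6173
Denominator Σ(z_t−z̄)² = 92.2222
r_2 = -2.6173 / 92.2222 = -0.028

-0.028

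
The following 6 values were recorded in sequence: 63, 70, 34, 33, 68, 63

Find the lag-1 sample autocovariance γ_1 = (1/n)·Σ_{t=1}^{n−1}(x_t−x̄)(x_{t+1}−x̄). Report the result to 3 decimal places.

Mean x̄ = (63 + 70 + 34 + 33 + 68 + 63)/6 = 55.1667
Deviations: 7.8333, 14.8333, -21.1667, -22.1667, 12.8333, 7.8333
Σ_{t=1}^{5}(x_t−x̄)(x_{t+1}−x̄) = 87.4722
γ_1 = 87.4722 / 6 = 14.579

14.579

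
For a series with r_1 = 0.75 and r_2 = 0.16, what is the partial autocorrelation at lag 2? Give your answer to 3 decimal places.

-0.920

φ_{22} = (r_2 − r_1²) / (1 − r_1²)
r_1² = (0.75)² = 0.5625
Numerator = 0.16 − 0.5625 = -0.4025; denominator = 1 − 0.5625 = 0.4375
φ_{22} = -0.4025 / 0.4375 = -0.920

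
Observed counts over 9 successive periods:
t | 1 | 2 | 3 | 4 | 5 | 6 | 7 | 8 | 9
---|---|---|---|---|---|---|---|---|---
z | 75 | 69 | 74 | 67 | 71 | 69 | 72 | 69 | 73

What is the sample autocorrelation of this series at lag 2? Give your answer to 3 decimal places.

Mean z̄ = (75 + 69 + 74 + 67 + 71 + 69 + 72 + 69 + 73)/9 = 71.0000
Numerator Σ_{t=1}^{7}(z_t−z̄)(z_{t+2}−z̄) = 34.0000
Denominator Σ(z_t−z̄)² = 58.0000
r_2 = 34.0000 / 58.0000 = 0.586

0.586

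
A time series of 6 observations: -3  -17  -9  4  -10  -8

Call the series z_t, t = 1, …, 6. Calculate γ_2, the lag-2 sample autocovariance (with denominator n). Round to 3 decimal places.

-20.259

Mean z̄ = (-3 − 17 − 9 + 4 − 10 − 8)/6 = -7.1667
Σ_{t=1}^{4}(z_t−z̄)(z_{t+2}−z̄) = -121.5556
γ_2 = -121.5556 / 6 = -20.259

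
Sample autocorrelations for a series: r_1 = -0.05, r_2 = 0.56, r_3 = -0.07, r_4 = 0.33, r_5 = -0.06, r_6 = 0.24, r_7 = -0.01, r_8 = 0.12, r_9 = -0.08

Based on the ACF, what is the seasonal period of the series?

The largest autocorrelation is r_2 = 0.56, with weaker echoes at lags 4 (0.33) and 6 (0.24); the remaining lags stay at or below 0.12.
The dominant spike at lag 2 indicates a seasonal period of 2.

2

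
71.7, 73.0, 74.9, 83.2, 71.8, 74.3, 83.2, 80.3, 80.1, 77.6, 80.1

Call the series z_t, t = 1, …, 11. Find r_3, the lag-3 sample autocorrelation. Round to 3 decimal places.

0.095

Mean z̄ = (71.7 + 73.0 + 74.9 + 83.2 + 71.8 + 74.3 + 83.2 + 80.3 + 80.1 + 77.6 + 80.1)/11 = 77.2909
Numerator Σ_{t=1}^{8}(z_t−z̄)(z_{t+3}−z̄) = 17.9470
Denominator Σ(z_t−z̄)² = 189.2491
r_3 = 17.9470 / 189.2491 = 0.095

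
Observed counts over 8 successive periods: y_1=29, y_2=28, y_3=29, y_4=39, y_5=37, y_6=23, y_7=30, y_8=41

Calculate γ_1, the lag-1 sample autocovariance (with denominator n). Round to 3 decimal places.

-0.875

Mean ȳ = (29 + 28 + 29 + 39 + 37 + 23 + 30 + 41)/8 = 32.0000
Σ_{t=1}^{7}(y_t−ȳ)(y_{t+1}−ȳ) = -7.0000
γ_1 = -7.0000 / 8 = -0.875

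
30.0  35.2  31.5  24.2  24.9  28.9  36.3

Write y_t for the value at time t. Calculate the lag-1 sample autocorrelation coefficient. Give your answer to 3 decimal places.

0.217

Mean ȳ = (30.0 + 35.2 + 31.5 + 24.2 + 24.9 + 28.9 + 36.3)/7 = 30.1429
Deviations from mean: -0.1429, 5.0571, 1.3571, -5.9429, -5.2429, -1.2429, 6.1571
Σ(y_t−ȳ)(y_{t+1}−ȳ) = (-0.7224) + (6.8633) + (-8.0653) + (31.1576) + (6.5161) + (-7.6524) = 28.0967
Denominator Σ(y_t−ȳ)² = 129.6971
r_1 = 28.0967 / 129.6971 = 0.217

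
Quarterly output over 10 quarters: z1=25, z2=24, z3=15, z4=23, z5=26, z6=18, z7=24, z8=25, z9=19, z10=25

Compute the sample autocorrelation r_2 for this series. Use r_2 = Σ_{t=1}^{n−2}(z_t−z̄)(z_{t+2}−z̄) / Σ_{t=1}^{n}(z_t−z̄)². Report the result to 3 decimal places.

-0.417

Mean z̄ = (25 + 24 + 15 + 23 + 26 + 18 + 24 + 25 + 19 + 25)/10 = 22.4000
Numerator Σ_{t=1}^{8}(z_t−z̄)(z_{t+2}−z̄) = -51.9200
Denominator Σ(z_t−z̄)² = 124.4000
r_2 = -51.9200 / 124.4000 = -0.417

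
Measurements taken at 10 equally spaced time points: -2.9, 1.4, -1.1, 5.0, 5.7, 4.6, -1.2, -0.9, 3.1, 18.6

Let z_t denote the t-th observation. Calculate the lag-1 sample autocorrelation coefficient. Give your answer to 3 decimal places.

Mean z̄ = (-2.9 + 1.4 − 1.1 + 5.0 + 5.7 + 4.6 − 1.2 − 0.9 + 3.1 + 18.6)/10 = 3.2300
Numerator Σ_{t=1}^{9}(z_t−z̄)(z_{t+1}−z̄) = 29.9991
Denominator Σ(z_t−z̄)² = 343.7210
r_1 = 29.9991 / 343.7210 = 0.087

0.087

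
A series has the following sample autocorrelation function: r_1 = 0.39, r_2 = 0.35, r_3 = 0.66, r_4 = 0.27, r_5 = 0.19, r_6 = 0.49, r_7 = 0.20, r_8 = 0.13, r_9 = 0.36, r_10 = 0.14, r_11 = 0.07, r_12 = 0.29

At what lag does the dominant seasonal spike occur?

3

The largest autocorrelation is r_3 = 0.66, with a weaker echo at lag 6 (0.49); the remaining lags stay at or below 0.39. The elevated value at lag 1 (0.39), dropping to 0.35 at lag 2, reflects decaying short-term dependence rather than seasonality.
The dominant spike at lag 3 indicates a seasonal period of 3.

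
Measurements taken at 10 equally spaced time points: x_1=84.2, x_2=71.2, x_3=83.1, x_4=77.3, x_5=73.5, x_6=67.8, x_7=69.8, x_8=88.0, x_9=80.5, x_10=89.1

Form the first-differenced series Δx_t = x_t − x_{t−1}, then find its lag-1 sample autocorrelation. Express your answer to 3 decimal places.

First differences Δx: -13.0, 11.9, -5.8, -3.8, -5.7, 2.0, 18.2, -7.5, 8.6
Mean of differences = 0.5444
Numerator Σ(Δx_t−Δx̄)(Δx_{t+1}−Δx̄) = -361.3798
Denominator Σ(Δx_t−Δx̄)² = 853.9622
r_1(Δx) = -361.3798 / 853.9622 = -0.423

-0.423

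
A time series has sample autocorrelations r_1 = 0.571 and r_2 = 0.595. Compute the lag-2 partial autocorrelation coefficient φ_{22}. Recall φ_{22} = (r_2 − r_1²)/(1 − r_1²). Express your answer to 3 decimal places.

φ_{22} = (r_2 − r_1²) / (1 − r_1²)
r_1² = (0.571)² = 0.326041
Numerator = 0.595 − 0.3260 = 0.2690; denominator = 1 − 0.3260 = 0.6740
φ_{22} = 0.2690 / 0.6740 = 0.399

0.399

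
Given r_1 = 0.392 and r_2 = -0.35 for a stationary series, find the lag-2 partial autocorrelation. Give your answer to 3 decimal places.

φ_{22} = (r_2 − r_1²) / (1 − r_1²)
r_1² = (0.392)² = 0.153664
Numerator = -0.35 − 0.1537 = -0.5037; denominator = 1 − 0.1537 = 0.8463
φ_{22} = -0.5037 / 0.8463 = -0.595

-0.595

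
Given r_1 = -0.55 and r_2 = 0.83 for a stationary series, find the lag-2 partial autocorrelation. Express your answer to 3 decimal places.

0.756

φ_{22} = (r_2 − r_1²) / (1 − r_1²)
r_1² = (-0.55)² = 0.3025
Numerator = 0.83 − 0.3025 = 0.5275; denominator = 1 − 0.3025 = 0.6975
φ_{22} = 0.5275 / 0.6975 = 0.756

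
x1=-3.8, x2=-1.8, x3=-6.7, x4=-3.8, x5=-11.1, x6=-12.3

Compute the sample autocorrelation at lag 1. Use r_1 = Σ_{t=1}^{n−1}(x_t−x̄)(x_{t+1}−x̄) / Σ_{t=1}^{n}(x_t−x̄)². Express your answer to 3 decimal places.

0.281

Mean x̄ = (-3.8 − 1.8 − 6.7 − 3.8 − 11.1 − 12.3)/6 = -6.5833
Deviations from mean: 2.7833, 4.7833, -0.1167, 2.7833, -4.5167, -5.7167
Numerator Σ_{t=1}^{5}(x_t−x̄)(x_{t+1}−x̄) = 25.6797
Denominator Σ(x_t−x̄)² = 91.4683
r_1 = 25.6797 / 91.4683 = 0.281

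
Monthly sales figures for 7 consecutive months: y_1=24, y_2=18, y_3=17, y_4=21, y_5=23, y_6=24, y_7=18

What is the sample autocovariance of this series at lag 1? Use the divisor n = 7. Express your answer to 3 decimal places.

-0.093

Mean ȳ = (24 + 18 + 17 + 21 + 23 + 24 + 18)/7 = 20.7143
Deviations: 3.2857, -2.7143, -3.7143, 0.2857, 2.2857, 3.2857, -2.7143
Σ_{t=1}^{6}(y_t−ȳ)(y_{t+1}−ȳ) = -0.6531
γ_1 = -0.6531 / 7 = -0.093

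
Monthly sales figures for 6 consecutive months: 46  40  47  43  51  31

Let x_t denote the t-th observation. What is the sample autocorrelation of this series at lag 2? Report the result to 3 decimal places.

Mean x̄ = (46 + 40 + 47 + 43 + 51 + 31)/6 = 43.0000
Numerator Σ_{t=1}^{4}(x_t−x̄)(x_{t+2}−x̄) = 44.0000
Denominator Σ(x_t−x̄)² = 242.0000
r_2 = 44.0000 / 242.0000 = 0.182

0.182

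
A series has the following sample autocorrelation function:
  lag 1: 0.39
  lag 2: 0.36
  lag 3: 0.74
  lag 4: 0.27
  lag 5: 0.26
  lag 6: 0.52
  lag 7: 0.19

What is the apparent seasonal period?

3

The largest autocorrelation is r_3 = 0.74, with a weaker echo at lag 6 (0.52); the remaining lags stay at or below 0.39. The elevated value at lag 1 (0.39), dropping to 0.36 at lag 2, reflects decaying short-term dependence rather than seasonality.
The dominant spike at lag 3 indicates a seasonal period of 3.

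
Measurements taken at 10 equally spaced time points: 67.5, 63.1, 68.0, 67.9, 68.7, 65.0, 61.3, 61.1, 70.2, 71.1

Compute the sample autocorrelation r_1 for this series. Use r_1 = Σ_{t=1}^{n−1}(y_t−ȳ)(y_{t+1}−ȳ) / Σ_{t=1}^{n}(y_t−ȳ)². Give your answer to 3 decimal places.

0.223

Mean ȳ = (67.5 + 63.1 + 68.0 + 67.9 + 68.7 + 65.0 + 61.3 + 61.1 + 70.2 + 71.1)/10 = 66.3900
Numerator Σ_{t=1}^{9}(y_t−ȳ)(y_{t+1}−ȳ) = 25.5509
Denominator Σ(y_t−ȳ)² = 114.7890
r_1 = 25.5509 / 114.7890 = 0.223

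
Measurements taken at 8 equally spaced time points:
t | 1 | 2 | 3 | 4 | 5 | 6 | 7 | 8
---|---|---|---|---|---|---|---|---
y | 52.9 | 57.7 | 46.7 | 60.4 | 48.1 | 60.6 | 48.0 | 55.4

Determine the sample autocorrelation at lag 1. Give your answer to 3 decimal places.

-0.904

Mean ȳ = (52.9 + 57.7 + 46.7 + 60.4 + 48.1 + 60.6 + 48.0 + 55.4)/8 = 53.7250
Σ(y_t−ȳ)(y_{t+1}−ȳ) = (-3.2794) + (-27.9244) + (-46.8919) + (-37.5469) + (-38.6719) + (-39.3594) + (-9.5894) = -203.2631
Denominator Σ(y_t−ȳ)² = 224.8750
r_1 = -203.2631 / 224.8750 = -0.904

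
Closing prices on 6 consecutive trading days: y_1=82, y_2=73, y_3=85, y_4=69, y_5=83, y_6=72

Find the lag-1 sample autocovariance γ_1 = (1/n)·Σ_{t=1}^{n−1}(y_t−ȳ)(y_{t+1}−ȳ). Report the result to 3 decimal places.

Mean ȳ = (82 + 73 + 85 + 69 + 83 + 72)/6 = 77.3333
Deviations: 4.6667, -4.3333, 7.6667, -8.3333, 5.6667, -5.3333
Σ_{t=1}^{5}(y_t−ȳ)(y_{t+1}−ȳ) = -194.7778
γ_1 = -194.7778 / 6 = -32.463

-32.463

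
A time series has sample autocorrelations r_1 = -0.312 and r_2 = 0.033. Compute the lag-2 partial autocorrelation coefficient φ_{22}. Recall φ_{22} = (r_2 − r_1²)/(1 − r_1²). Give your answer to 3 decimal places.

-0.071

φ_{22} = (r_2 − r_1²) / (1 − r_1²)
r_1² = (-0.312)² = 0.097344
Numerator = 0.033 − 0.0973 = -0.0643; denominator = 1 − 0.0973 = 0.9027
φ_{22} = -0.0643 / 0.9027 = -0.071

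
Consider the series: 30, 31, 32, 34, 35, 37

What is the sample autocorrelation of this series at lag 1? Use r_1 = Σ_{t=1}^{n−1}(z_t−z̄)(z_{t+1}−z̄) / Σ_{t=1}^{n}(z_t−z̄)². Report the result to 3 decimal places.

Mean z̄ = (30 + 31 + 32 + 34 + 35 + 37)/6 = 33.1667
Numerator Σ_{t=1}^{5}(z_t−z̄)(z_{t+1}−z̄) = 16.9722
Denominator Σ(z_t−z̄)² = 34.8333
r_1 = 16.9722 / 34.8333 = 0.487

0.487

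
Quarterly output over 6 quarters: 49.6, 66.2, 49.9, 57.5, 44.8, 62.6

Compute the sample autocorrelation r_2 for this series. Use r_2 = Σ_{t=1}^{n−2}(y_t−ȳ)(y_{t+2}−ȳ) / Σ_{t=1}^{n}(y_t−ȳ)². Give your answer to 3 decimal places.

Mean ȳ = (49.6 + 66.2 + 49.9 + 57.5 + 44.8 + 62.6)/6 = 55.1000
Numerator Σ_{t=1}^{4}(y_t−ȳ)(y_{t+2}−ȳ) = 126.8000
Denominator Σ(y_t−ȳ)² = 348.6000
r_2 = 126.8000 / 348.6000 = 0.364

0.364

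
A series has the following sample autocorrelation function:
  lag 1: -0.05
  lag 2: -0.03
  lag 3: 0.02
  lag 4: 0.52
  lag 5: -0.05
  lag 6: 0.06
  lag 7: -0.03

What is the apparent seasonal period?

The largest autocorrelation is r_4 = 0.52; the remaining lags stay at or below 0.06.
The dominant spike at lag 4 indicates a seasonal period of 4.

4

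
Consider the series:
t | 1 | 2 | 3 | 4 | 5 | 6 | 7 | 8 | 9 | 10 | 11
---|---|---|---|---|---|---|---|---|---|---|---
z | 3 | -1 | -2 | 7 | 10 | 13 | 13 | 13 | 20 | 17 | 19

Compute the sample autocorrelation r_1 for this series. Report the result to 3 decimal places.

0.735

Mean z̄ = (3 − 1 − 2 + 7 + 10 + 13 + 13 + 13 + 20 + 17 + 19)/11 = 10.1818
Numerator Σ_{t=1}^{10}(z_t−z̄)(z_{t+1}−z̄) = 425.9669
Denominator Σ(z_t−z̄)² = 579.6364
r_1 = 425.9669 / 579.6364 = 0.735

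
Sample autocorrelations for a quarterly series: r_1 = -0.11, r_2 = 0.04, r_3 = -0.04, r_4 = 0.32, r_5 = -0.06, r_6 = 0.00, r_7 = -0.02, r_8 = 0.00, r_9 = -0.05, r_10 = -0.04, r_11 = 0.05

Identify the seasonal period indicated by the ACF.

The largest autocorrelation is r_4 = 0.32; the remaining lags stay at or below 0.05.
The dominant spike at lag 4 indicates a seasonal period of 4.

4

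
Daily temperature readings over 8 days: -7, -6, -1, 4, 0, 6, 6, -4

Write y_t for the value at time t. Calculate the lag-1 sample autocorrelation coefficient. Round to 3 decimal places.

0.307

Mean ȳ = (-7 − 6 − 1 + 4 + 0 + 6 + 6 − 4)/8 = -0.2500
Numerator Σ_{t=1}^{7}(y_t−ȳ)(y_{t+1}−ȳ) = 58.1875
Denominator Σ(y_t−ȳ)² = 189.5000
r_1 = 58.1875 / 189.5000 = 0.307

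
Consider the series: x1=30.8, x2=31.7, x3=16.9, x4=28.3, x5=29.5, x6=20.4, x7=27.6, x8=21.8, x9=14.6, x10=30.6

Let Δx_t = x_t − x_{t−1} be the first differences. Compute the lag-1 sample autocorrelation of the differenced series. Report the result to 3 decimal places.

First differences Δx: 0.9, -14.8, 11.4, 1.2, -9.1, 7.2, -5.8, -7.2, 16.0
Mean of differences = -0.0222
Numerator Σ(Δx_t−Δx̄)(Δx_{t+1}−Δx̄) = -360.3805
Denominator Σ(Δx_t−Δx̄)² = 827.3756
r_1(Δx) = -360.3805 / 827.3756 = -0.436

-0.436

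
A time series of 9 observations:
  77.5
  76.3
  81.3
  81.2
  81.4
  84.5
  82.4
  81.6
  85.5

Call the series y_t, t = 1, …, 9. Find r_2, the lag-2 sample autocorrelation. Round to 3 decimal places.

Mean ȳ = (77.5 + 76.3 + 81.3 + 81.2 + 81.4 + 84.5 + 82.4 + 81.6 + 85.5)/9 = 81.3000
Numerator Σ_{t=1}^{7}(y_t−ȳ)(y_{t+2}−ȳ) = 5.8700
Denominator Σ(y_t−ȳ)² = 68.6400
r_2 = 5.8700 / 68.6400 = 0.086

0.086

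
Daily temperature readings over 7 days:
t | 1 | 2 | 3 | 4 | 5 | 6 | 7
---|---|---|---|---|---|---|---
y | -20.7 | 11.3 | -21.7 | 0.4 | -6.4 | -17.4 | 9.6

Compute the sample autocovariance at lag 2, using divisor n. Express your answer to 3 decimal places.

Mean ȳ = (-20.7 + 11.3 − 21.7 + 0.4 − 6.4 − 17.4 + 9.6)/7 = -6.4143
Deviations: -14.2857, 17.7143, -15.2857, 6.8143, 0.0143, -10.9857, 16.0143
Σ_{t=1}^{5}(y_t−ȳ)(y_{t+2}−ȳ) = 264.2282
γ_2 = 264.2282 / 7 = 37.747

37.747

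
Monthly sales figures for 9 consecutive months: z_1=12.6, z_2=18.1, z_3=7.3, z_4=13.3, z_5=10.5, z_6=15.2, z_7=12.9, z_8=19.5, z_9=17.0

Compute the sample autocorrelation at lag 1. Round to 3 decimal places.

Mean z̄ = (12.6 + 18.1 + 7.3 + 13.3 + 10.5 + 15.2 + 12.9 + 19.5 + 17.0)/9 = 14.0444
Numerator Σ_{t=1}^{8}(z_t−z̄)(z_{t+1}−z̄) = -21.0886
Denominator Σ(z_t−z̄)² = 118.2822
r_1 = -21.0886 / 118.2822 = -0.178

-0.178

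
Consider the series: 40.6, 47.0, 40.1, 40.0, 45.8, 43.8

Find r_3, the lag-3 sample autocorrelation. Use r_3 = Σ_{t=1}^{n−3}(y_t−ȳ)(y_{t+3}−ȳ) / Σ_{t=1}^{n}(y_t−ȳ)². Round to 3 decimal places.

0.337

Mean ȳ = (40.6 + 47.0 + 40.1 + 40.0 + 45.8 + 43.8)/6 = 42.8833
Deviations from mean: -2.2833, 4.1167, -2.7833, -2.8833, 2.9167, 0.9167
Σ(y_t−ȳ)(y_{t+3}−ȳ) = (6.5836) + (12.0069) + (-2.5514) = 16.0392
Denominator Σ(y_t−ȳ)² = 47.5683
r_3 = 16.0392 / 47.5683 = 0.337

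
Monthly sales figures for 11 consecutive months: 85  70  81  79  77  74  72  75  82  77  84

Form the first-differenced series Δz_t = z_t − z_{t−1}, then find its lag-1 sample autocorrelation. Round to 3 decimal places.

First differences Δz: -15, 11, -2, -2, -3, -2, 3, 7, -5, 7
Mean of differences = -0.1000
Numerator Σ(Δz_t−Δz̄)(Δz_{t+1}−Δz̄) = -225.3100
Denominator Σ(Δz_t−Δz̄)² = 498.9000
r_1(Δz) = -225.3100 / 498.9000 = -0.452

-0.452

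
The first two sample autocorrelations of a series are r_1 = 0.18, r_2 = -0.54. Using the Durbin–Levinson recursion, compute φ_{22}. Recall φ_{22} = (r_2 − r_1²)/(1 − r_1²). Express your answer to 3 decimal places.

φ_{22} = (r_2 − r_1²) / (1 − r_1²)
r_1² = (0.18)² = 0.0324
Numerator = -0.54 − 0.0324 = -0.5724; denominator = 1 − 0.0324 = 0.9676
φ_{22} = -0.5724 / 0.9676 = -0.592

-0.592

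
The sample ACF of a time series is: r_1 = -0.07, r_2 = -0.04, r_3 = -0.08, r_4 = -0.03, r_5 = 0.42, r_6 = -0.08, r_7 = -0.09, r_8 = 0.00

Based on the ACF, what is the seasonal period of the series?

The largest autocorrelation is r_5 = 0.42; the remaining lags stay at or below 0.00.
The dominant spike at lag 5 indicates a seasonal period of 5.

5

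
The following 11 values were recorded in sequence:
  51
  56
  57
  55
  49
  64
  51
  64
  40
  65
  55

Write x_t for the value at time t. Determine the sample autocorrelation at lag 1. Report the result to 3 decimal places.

Mean x̄ = (51 + 56 + 57 + 55 + 49 + 64 + 51 + 64 + 40 + 65 + 55)/11 = 55.1818
Numerator Σ_{t=1}^{10}(x_t−x̄)(x_{t+1}−x̄) = -414.1240
Denominator Σ(x_t−x̄)² = 559.6364
r_1 = -414.1240 / 559.6364 = -0.740

-0.740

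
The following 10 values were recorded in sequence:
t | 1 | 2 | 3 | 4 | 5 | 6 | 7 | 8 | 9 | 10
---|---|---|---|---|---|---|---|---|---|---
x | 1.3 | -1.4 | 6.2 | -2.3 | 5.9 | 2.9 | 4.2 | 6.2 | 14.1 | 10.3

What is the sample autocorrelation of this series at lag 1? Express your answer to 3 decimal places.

Mean x̄ = (1.3 − 1.4 + 6.2 − 2.3 + 5.9 + 2.9 + 4.2 + 6.2 + 14.1 + 10.3)/10 = 4.7400
Numerator Σ_{t=1}^{9}(x_t−x̄)(x_{t+1}−x̄) = 57.4904
Denominator Σ(x_t−x̄)² = 226.9040
r_1 = 57.4904 / 226.9040 = 0.253

0.253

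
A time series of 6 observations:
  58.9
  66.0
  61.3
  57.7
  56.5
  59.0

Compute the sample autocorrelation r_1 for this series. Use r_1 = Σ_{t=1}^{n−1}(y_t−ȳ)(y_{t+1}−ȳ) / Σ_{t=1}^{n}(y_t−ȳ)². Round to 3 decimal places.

0.173

Mean ȳ = (58.9 + 66.0 + 61.3 + 57.7 + 56.5 + 59.0)/6 = 59.9000
Σ(y_t−ȳ)(y_{t+1}−ȳ) = (-6.1000) + (8.5400) + (-3.0800) + (7.4800) + (3.0600) = 9.9000
Denominator Σ(y_t−ȳ)² = 57.3800
r_1 = 9.9000 / 57.3800 = 0.173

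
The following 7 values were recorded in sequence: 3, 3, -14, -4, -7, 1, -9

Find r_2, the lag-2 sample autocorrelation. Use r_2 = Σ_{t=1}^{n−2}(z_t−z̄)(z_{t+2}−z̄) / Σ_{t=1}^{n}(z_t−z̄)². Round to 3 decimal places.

-0.090

Mean z̄ = (3 + 3 − 14 − 4 − 7 + 1 − 9)/7 = -3.8571
Deviations from mean: 6.8571, 6.8571, -10.1429, -0.1429, -3.1429, 4.8571, -5.1429
Σ(z_t−z̄)(z_{t+2}−z̄) = (-69.5510) + (-0.9796) + (31.8776) + (-0.6939) + (16.1633) = -23.1837
Denominator Σ(z_t−z̄)² = 256.8571
r_2 = -23.1837 / 256.8571 = -0.090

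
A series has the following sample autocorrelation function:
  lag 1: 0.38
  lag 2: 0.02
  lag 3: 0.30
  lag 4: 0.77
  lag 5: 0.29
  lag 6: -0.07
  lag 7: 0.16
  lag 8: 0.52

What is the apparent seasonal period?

The largest autocorrelation is r_4 = 0.77, with a weaker echo at lag 8 (0.52); the remaining lags stay at or below 0.38. The elevated value at lag 1 (0.38), dropping to 0.02 at lag 2, reflects decaying short-term dependence rather than seasonality.
The dominant spike at lag 4 indicates a seasonal period of 4.

4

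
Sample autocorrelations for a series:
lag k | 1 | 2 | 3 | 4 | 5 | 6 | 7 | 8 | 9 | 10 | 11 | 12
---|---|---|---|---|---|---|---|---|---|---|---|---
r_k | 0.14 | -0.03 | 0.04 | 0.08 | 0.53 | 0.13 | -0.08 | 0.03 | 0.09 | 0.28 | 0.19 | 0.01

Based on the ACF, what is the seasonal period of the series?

The largest autocorrelation is r_5 = 0.53, with a weaker echo at lag 10 (0.28); the remaining lags stay at or below 0.19.
The dominant spike at lag 5 indicates a seasonal period of 5.

5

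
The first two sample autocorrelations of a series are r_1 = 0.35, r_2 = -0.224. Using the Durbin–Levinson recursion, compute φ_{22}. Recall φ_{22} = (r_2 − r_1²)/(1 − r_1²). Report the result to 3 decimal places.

φ_{22} = (r_2 − r_1²) / (1 − r_1²)
r_1² = (0.35)² = 0.1225
Numerator = -0.224 − 0.1225 = -0.3465; denominator = 1 − 0.1225 = 0.8775
φ_{22} = -0.3465 / 0.8775 = -0.395

-0.395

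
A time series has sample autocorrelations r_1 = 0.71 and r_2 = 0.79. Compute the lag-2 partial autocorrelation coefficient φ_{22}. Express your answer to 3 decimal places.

0.577

φ_{22} = (r_2 − r_1²) / (1 − r_1²)
r_1² = (0.71)² = 0.5041
Numerator = 0.79 − 0.5041 = 0.2859; denominator = 1 − 0.5041 = 0.4959
φ_{22} = 0.2859 / 0.4959 = 0.577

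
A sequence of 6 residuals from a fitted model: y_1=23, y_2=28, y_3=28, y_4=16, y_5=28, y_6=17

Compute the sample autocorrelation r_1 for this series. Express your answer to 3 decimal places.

Mean ȳ = (23 + 28 + 28 + 16 + 28 + 17)/6 = 23.3333
Σ(y_t−ȳ)(y_{t+1}−ȳ) = (-1.5556) + (21.7778) + (-34.2222) + (-34.2222) + (-29.5556) = -77.7778
Denominator Σ(y_t−ȳ)² = 159.3333
r_1 = -77.7778 / 159.3333 = -0.488

-0.488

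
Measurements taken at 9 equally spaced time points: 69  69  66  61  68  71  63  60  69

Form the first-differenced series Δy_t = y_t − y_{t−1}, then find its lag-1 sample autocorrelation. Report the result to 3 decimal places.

First differences Δy: 0, -3, -5, 7, 3, -8, -3, 9
Mean of differences = 0.0000
Numerator Σ(Δy_t−Δȳ)(Δy_{t+1}−Δȳ) = -26.0000
Denominator Σ(Δy_t−Δȳ)² = 246.0000
r_1(Δy) = -26.0000 / 246.0000 = -0.106

-0.106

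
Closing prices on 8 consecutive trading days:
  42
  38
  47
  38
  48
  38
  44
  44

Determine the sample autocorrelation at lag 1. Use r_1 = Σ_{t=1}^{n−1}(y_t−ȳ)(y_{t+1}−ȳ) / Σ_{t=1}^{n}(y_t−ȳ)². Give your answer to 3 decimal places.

Mean ȳ = (42 + 38 + 47 + 38 + 48 + 38 + 44 + 44)/8 = 42.3750
Deviations from mean: -0.3750, -4.3750, 4.6250, -4.3750, 5.6250, -4.3750, 1.6250, 1.6250
Numerator Σ_{t=1}^{7}(y_t−ȳ)(y_{t+1}−ȳ) = -92.5156
Denominator Σ(y_t−ȳ)² = 115.8750
r_1 = -92.5156 / 115.8750 = -0.798

-0.798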